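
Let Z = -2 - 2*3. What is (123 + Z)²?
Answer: 13225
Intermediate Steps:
Z = -8 (Z = -2 - 6 = -8)
(123 + Z)² = (123 - 8)² = 115² = 13225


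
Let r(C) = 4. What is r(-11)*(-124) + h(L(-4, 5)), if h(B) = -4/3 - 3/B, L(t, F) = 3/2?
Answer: -1498/3 ≈ -499.33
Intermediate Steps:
L(t, F) = 3/2 (L(t, F) = 3*(½) = 3/2)
h(B) = -4/3 - 3/B (h(B) = -4*⅓ - 3/B = -4/3 - 3/B)
r(-11)*(-124) + h(L(-4, 5)) = 4*(-124) + (-4/3 - 3/3/2) = -496 + (-4/3 - 3*⅔) = -496 + (-4/3 - 2) = -496 - 10/3 = -1498/3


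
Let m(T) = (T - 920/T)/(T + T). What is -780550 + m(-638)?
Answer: -158858995569/203522 ≈ -7.8055e+5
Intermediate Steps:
m(T) = (T - 920/T)/(2*T) (m(T) = (T - 920/T)/((2*T)) = (T - 920/T)*(1/(2*T)) = (T - 920/T)/(2*T))
-780550 + m(-638) = -780550 + (½ - 460/(-638)²) = -780550 + (½ - 460*1/407044) = -780550 + (½ - 115/101761) = -780550 + 101531/203522 = -158858995569/203522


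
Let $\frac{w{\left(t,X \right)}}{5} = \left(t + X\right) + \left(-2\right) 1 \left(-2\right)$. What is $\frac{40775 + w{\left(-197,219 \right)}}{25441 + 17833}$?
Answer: $\frac{40905}{43274} \approx 0.94526$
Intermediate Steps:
$w{\left(t,X \right)} = 20 + 5 X + 5 t$ ($w{\left(t,X \right)} = 5 \left(\left(t + X\right) + \left(-2\right) 1 \left(-2\right)\right) = 5 \left(\left(X + t\right) - -4\right) = 5 \left(\left(X + t\right) + 4\right) = 5 \left(4 + X + t\right) = 20 + 5 X + 5 t$)
$\frac{40775 + w{\left(-197,219 \right)}}{25441 + 17833} = \frac{40775 + \left(20 + 5 \cdot 219 + 5 \left(-197\right)\right)}{25441 + 17833} = \frac{40775 + \left(20 + 1095 - 985\right)}{43274} = \left(40775 + 130\right) \frac{1}{43274} = 40905 \cdot \frac{1}{43274} = \frac{40905}{43274}$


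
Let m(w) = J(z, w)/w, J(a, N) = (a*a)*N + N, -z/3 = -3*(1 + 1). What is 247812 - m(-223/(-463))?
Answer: 247487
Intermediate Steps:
z = 18 (z = -(-9)*(1 + 1) = -(-9)*2 = -3*(-6) = 18)
J(a, N) = N + N*a**2 (J(a, N) = a**2*N + N = N*a**2 + N = N + N*a**2)
m(w) = 325 (m(w) = (w*(1 + 18**2))/w = (w*(1 + 324))/w = (w*325)/w = (325*w)/w = 325)
247812 - m(-223/(-463)) = 247812 - 1*325 = 247812 - 325 = 247487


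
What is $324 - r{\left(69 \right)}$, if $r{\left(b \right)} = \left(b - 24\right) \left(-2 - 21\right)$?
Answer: $1359$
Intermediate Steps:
$r{\left(b \right)} = 552 - 23 b$ ($r{\left(b \right)} = \left(-24 + b\right) \left(-23\right) = 552 - 23 b$)
$324 - r{\left(69 \right)} = 324 - \left(552 - 1587\right) = 324 - -1035 = 324 + 1035 = 1359$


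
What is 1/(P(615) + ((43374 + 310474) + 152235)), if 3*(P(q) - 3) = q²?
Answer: 1/632161 ≈ 1.5819e-6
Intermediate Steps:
P(q) = 3 + q²/3
1/(P(615) + ((43374 + 310474) + 152235)) = 1/((3 + (⅓)*615²) + ((43374 + 310474) + 152235)) = 1/((3 + (⅓)*378225) + (353848 + 152235)) = 1/((3 + 126075) + 506083) = 1/(126078 + 506083) = 1/632161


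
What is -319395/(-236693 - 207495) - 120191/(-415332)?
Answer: 11627647753/11530343151 ≈ 1.0084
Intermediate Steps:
-319395/(-236693 - 207495) - 120191/(-415332) = -319395/(-444188) - 120191*(-1/415332) = -319395*(-1/444188) + 120191/415332 = 319395/444188 + 120191/415332 = 11627647753/11530343151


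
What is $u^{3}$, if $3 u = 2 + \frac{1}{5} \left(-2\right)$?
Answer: $\frac{512}{3375} \approx 0.1517$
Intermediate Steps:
$u = \frac{8}{15}$ ($u = \frac{2 + \frac{1}{5} \left(-2\right)}{3} = \frac{2 - \frac{2}{5}}{3} = \frac{1}{3} \cdot \frac{8}{5} = \frac{8}{15} \approx 0.53333$)
$u^{3} = \left(\frac{8}{15}\right)^{3} = \frac{512}{3375}$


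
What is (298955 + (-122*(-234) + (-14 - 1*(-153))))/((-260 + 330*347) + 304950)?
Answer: 163821/209600 ≈ 0.78159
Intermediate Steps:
(298955 + (-122*(-234) + (-14 - 1*(-153))))/((-260 + 330*347) + 304950) = (298955 + (28548 + (-14 + 153)))/((-260 + 114510) + 304950) = (298955 + (28548 + 139))/(114250 + 304950) = (298955 + 28687)/419200 = 327642*(1/419200) = 163821/209600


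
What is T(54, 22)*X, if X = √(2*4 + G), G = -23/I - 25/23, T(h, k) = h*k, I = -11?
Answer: 108*√576334/23 ≈ 3564.8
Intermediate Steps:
G = 254/253 (G = -23/(-11) - 25/23 = -23*(-1/11) - 25*1/23 = 23/11 - 25/23 = 254/253 ≈ 1.0040)
X = √576334/253 (X = √(2*4 + 254/253) = √(8 + 254/253) = √(2278/253) = √576334/253 ≈ 3.0007)
T(54, 22)*X = (54*22)*(√576334/253) = 1188*(√576334/253) = 108*√576334/23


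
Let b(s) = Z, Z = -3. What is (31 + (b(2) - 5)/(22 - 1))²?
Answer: 413449/441 ≈ 937.53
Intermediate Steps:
b(s) = -3
(31 + (b(2) - 5)/(22 - 1))² = (31 + (-3 - 5)/(22 - 1))² = (31 - 8/21)² = (643/21)² = 413449/441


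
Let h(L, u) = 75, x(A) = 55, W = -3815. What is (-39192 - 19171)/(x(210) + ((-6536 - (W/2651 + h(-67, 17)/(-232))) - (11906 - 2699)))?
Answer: 35895112616/9647538111 ≈ 3.7206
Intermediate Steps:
(-39192 - 19171)/(x(210) + ((-6536 - (W/2651 + h(-67, 17)/(-232))) - (11906 - 2699))) = (-39192 - 19171)/(55 + ((-6536 - (-3815/2651 + 75/(-232))) - (11906 - 2699))) = -58363/(55 + ((-6536 - (-3815*1/2651 + 75*(-1/232))) - 1*9207)) = -58363/(55 + ((-6536 - (-3815/2651 - 75/232)) - 9207)) = -58363/(55 + ((-6536 - 1*(-1083905/615032)) - 9207)) = -58363/(55 + ((-6536 + 1083905/615032) - 9207)) = -58363/(55 + (-4018765247/615032 - 9207)) = -58363/(55 - 9681364871/615032) = -58363/(-9647538111/615032) = -58363*(-615032/9647538111) = 35895112616/9647538111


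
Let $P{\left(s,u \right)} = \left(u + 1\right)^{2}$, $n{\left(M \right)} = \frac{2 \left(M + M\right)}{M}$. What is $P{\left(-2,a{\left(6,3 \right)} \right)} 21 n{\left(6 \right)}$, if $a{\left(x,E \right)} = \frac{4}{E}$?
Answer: $\frac{1372}{3} \approx 457.33$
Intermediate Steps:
$n{\left(M \right)} = 4$ ($n{\left(M \right)} = \frac{2 \cdot 2 M}{M} = \frac{4 M}{M} = 4$)
$P{\left(s,u \right)} = \left(1 + u\right)^{2}$
$P{\left(-2,a{\left(6,3 \right)} \right)} 21 n{\left(6 \right)} = \left(1 + \frac{4}{3}\right)^{2} \cdot 21 \cdot 4 = \left(\frac{7}{3}\right)^{2} \cdot 21 \cdot 4 = \frac{49}{9} \cdot 21 \cdot 4 = \frac{343}{3} \cdot 4 = \frac{1372}{3}$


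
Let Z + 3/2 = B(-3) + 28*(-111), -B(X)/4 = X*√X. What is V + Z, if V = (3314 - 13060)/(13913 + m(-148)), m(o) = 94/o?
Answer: -6403996193/2059030 + 12*I*√3 ≈ -3110.2 + 20.785*I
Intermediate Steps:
V = -721204/1029515 (V = (3314 - 13060)/(13913 + 94/(-148)) = -9746/(13913 + 94*(-1/148)) = -9746/(13913 - 47/74) = -9746/1029515/74 = -9746*74/1029515 = -721204/1029515 ≈ -0.70053)
B(X) = -4*X^(3/2) (B(X) = -4*X*√X = -4*X^(3/2))
Z = -6219/2 + 12*I*√3 (Z = -3/2 + (-(-12)*I*√3 + 28*(-111)) = -3/2 + (-(-12)*I*√3 - 3108) = -3/2 + (12*I*√3 - 3108) = -3/2 + (-3108 + 12*I*√3) = -6219/2 + 12*I*√3 ≈ -3109.5 + 20.785*I)
V + Z = -721204/1029515 + (-6219/2 + 12*I*√3) = -6403996193/2059030 + 12*I*√3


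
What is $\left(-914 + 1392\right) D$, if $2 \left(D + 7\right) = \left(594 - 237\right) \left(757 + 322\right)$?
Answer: $92060171$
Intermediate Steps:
$D = \frac{385189}{2}$ ($D = -7 + \frac{\left(594 - 237\right) \left(757 + 322\right)}{2} = -7 + \frac{357 \cdot 1079}{2} = -7 + \frac{1}{2} \cdot 385203 = -7 + \frac{385203}{2} = \frac{385189}{2} \approx 1.9259 \cdot 10^{5}$)
$\left(-914 + 1392\right) D = \left(-914 + 1392\right) \frac{385189}{2} = 478 \cdot \frac{385189}{2} = 92060171$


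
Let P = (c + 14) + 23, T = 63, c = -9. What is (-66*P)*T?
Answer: -116424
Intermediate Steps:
P = 28 (P = (-9 + 14) + 23 = 5 + 23 = 28)
(-66*P)*T = -66*28*63 = -1848*63 = -116424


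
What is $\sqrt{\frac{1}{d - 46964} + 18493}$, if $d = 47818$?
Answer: $\frac{\sqrt{13487241642}}{854} \approx 135.99$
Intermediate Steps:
$\sqrt{\frac{1}{d - 46964} + 18493} = \sqrt{\frac{1}{47818 - 46964} + 18493} = \sqrt{\frac{1}{854} + 18493} = \sqrt{\frac{15793023}{854}} = \frac{\sqrt{13487241642}}{854}$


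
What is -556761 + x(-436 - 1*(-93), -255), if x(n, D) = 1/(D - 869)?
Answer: -625799365/1124 ≈ -5.5676e+5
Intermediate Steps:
x(n, D) = 1/(-869 + D)
-556761 + x(-436 - 1*(-93), -255) = -556761 + 1/(-869 - 255) = -556761 + 1/(-1124) = -556761 - 1/1124 = -625799365/1124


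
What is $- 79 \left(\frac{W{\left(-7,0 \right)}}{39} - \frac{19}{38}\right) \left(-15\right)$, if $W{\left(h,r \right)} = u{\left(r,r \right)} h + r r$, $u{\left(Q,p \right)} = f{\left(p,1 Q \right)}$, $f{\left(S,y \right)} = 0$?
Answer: $- \frac{1185}{2} \approx -592.5$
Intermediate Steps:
$u{\left(Q,p \right)} = 0$
$W{\left(h,r \right)} = r^{2}$ ($W{\left(h,r \right)} = 0 h + r r = 0 + r^{2} = r^{2}$)
$- 79 \left(\frac{W{\left(-7,0 \right)}}{39} - \frac{19}{38}\right) \left(-15\right) = - 79 \left(\frac{0^{2}}{39} - \frac{19}{38}\right) \left(-15\right) = - 79 \left(0 \cdot \frac{1}{39} - \frac{1}{2}\right) \left(-15\right) = - 79 \left(0 - \frac{1}{2}\right) \left(-15\right) = \left(-79\right) \left(- \frac{1}{2}\right) \left(-15\right) = \frac{79}{2} \left(-15\right) = - \frac{1185}{2}$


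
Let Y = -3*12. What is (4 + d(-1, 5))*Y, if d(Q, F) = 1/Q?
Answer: -108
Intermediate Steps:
Y = -36
(4 + d(-1, 5))*Y = (4 + 1/(-1))*(-36) = (4 - 1)*(-36) = 3*(-36) = -108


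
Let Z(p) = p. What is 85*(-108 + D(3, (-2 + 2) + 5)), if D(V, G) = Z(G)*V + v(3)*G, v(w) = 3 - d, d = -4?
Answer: -4930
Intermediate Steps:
v(w) = 7 (v(w) = 3 - 1*(-4) = 3 + 4 = 7)
D(V, G) = 7*G + G*V (D(V, G) = G*V + 7*G = 7*G + G*V)
85*(-108 + D(3, (-2 + 2) + 5)) = 85*(-108 + ((-2 + 2) + 5)*(7 + 3)) = 85*(-108 + (0 + 5)*10) = 85*(-108 + 5*10) = 85*(-108 + 50) = 85*(-58) = -4930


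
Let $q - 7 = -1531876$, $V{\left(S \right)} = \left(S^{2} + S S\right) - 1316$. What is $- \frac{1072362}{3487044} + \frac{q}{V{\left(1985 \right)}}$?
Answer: $- \frac{191541368052}{381595651943} \approx -0.50195$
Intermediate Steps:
$V{\left(S \right)} = -1316 + 2 S^{2}$ ($V{\left(S \right)} = \left(S^{2} + S^{2}\right) - 1316 = 2 S^{2} - 1316 = -1316 + 2 S^{2}$)
$q = -1531869$ ($q = 7 - 1531876 = -1531869$)
$- \frac{1072362}{3487044} + \frac{q}{V{\left(1985 \right)}} = - \frac{1072362}{3487044} - \frac{1531869}{-1316 + 2 \cdot 1985^{2}} = \left(-1072362\right) \frac{1}{3487044} - \frac{1531869}{-1316 + 2 \cdot 3940225} = - \frac{178727}{581174} - \frac{1531869}{-1316 + 7880450} = - \frac{178727}{581174} - \frac{1531869}{7879134} = - \frac{178727}{581174} - \frac{510623}{2626378} = - \frac{191541368052}{381595651943}$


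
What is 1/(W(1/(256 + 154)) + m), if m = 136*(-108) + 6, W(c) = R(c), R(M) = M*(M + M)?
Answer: -84050/1234022099 ≈ -6.8111e-5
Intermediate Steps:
R(M) = 2*M**2 (R(M) = M*(2*M) = 2*M**2)
W(c) = 2*c**2
m = -14682 (m = -14688 + 6 = -14682)
1/(W(1/(256 + 154)) + m) = 1/(2*(1/(256 + 154))**2 - 14682) = 1/(2*(1/410)**2 - 14682) = 1/(2*(1/168100) - 14682) = 1/(1/84050 - 14682) = 1/(-1234022099/84050) = -84050/1234022099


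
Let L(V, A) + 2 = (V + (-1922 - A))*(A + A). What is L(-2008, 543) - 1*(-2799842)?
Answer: -2057838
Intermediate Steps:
L(V, A) = -2 + 2*A*(-1922 + V - A) (L(V, A) = -2 + (V + (-1922 - A))*(A + A) = -2 + (-1922 + V - A)*(2*A) = -2 + 2*A*(-1922 + V - A))
L(-2008, 543) - 1*(-2799842) = (-2 - 3844*543 - 2*543² + 2*543*(-2008)) - 1*(-2799842) = (-2 - 2087292 - 2*294849 - 2180688) + 2799842 = (-2 - 2087292 - 589698 - 2180688) + 2799842 = -4857680 + 2799842 = -2057838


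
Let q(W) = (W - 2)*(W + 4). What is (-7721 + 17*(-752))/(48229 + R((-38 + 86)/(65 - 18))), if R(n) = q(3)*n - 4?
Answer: -321245/755637 ≈ -0.42513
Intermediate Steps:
q(W) = (-2 + W)*(4 + W)
R(n) = -4 + 7*n (R(n) = (-8 + 3**2 + 2*3)*n - 4 = (-8 + 9 + 6)*n - 4 = 7*n - 4 = -4 + 7*n)
(-7721 + 17*(-752))/(48229 + R((-38 + 86)/(65 - 18))) = (-7721 + 17*(-752))/(48229 + (-4 + 7*((-38 + 86)/(65 - 18)))) = (-7721 - 12784)/(48229 + (-4 + 7*(48/47))) = -20505/(48229 + (-4 + 7*(48*(1/47)))) = -20505/(48229 + (-4 + 7*(48/47))) = -20505/(48229 + (-4 + 336/47)) = -20505/(48229 + 148/47) = -20505/2266911/47 = -20505*47/2266911 = -321245/755637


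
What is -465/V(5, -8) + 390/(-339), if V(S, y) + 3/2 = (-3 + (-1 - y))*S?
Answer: -109900/4181 ≈ -26.286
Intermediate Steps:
V(S, y) = -3/2 + S*(-4 - y) (V(S, y) = -3/2 + (-3 + (-1 - y))*S = -3/2 + (-4 - y)*S = -3/2 + S*(-4 - y))
-465/V(5, -8) + 390/(-339) = -465/(-3/2 - 4*5 - 1*5*(-8)) + 390/(-339) = -465/(-3/2 - 20 + 40) + 390*(-1/339) = -465/37/2 - 130/113 = -465*2/37 - 130/113 = -930/37 - 130/113 = -109900/4181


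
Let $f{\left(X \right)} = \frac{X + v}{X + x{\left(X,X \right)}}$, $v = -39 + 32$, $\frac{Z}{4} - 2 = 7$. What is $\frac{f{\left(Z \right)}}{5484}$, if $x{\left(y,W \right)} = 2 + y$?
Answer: $\frac{29}{405816} \approx 7.1461 \cdot 10^{-5}$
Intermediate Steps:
$Z = 36$ ($Z = 8 + 4 \cdot 7 = 8 + 28 = 36$)
$v = -7$
$f{\left(X \right)} = \frac{-7 + X}{2 + 2 X}$ ($f{\left(X \right)} = \frac{X - 7}{X + \left(2 + X\right)} = \frac{-7 + X}{2 + 2 X}$)
$\frac{f{\left(Z \right)}}{5484} = \frac{\frac{1}{2} \frac{1}{1 + 36} \left(-7 + 36\right)}{5484} = \frac{1}{2} \cdot \frac{1}{37} \cdot 29 \cdot \frac{1}{5484} = \frac{29}{74} \cdot \frac{1}{5484} = \frac{29}{405816}$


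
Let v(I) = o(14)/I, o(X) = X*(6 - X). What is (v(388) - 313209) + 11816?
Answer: -29235149/97 ≈ -3.0139e+5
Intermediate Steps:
v(I) = -112/I (v(I) = (14*(6 - 1*14))/I = (14*(6 - 14))/I = (14*(-8))/I = -112/I)
(v(388) - 313209) + 11816 = (-112/388 - 313209) + 11816 = (-112*1/388 - 313209) + 11816 = (-28/97 - 313209) + 11816 = -30381301/97 + 11816 = -29235149/97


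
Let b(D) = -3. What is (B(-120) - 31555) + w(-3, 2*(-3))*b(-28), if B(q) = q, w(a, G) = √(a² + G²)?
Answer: -31675 - 9*√5 ≈ -31695.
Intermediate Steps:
w(a, G) = √(G² + a²)
(B(-120) - 31555) + w(-3, 2*(-3))*b(-28) = (-120 - 31555) + √((2*(-3))² + (-3)²)*(-3) = -31675 + √((-6)² + 9)*(-3) = -31675 + √(36 + 9)*(-3) = -31675 + √45*(-3) = -31675 + (3*√5)*(-3) = -31675 - 9*√5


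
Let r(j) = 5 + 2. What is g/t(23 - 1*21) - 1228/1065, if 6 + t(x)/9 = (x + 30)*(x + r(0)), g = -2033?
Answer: -1760603/900990 ≈ -1.9541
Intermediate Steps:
r(j) = 7
t(x) = -54 + 9*(7 + x)*(30 + x) (t(x) = -54 + 9*((x + 30)*(x + 7)) = -54 + 9*((30 + x)*(7 + x)) = -54 + 9*((7 + x)*(30 + x)) = -54 + 9*(7 + x)*(30 + x))
g/t(23 - 1*21) - 1228/1065 = -2033/(1836 + 9*(23 - 1*21)² + 333*(23 - 1*21)) - 1228/1065 = -2033/(1836 + 9*(23 - 21)² + 333*(23 - 21)) - 1228*1/1065 = -2033/(1836 + 9*2² + 333*2) - 1228/1065 = -2033/(1836 + 9*4 + 666) - 1228/1065 = -2033/(1836 + 36 + 666) - 1228/1065 = -2033/2538 - 1228/1065 = -1760603/900990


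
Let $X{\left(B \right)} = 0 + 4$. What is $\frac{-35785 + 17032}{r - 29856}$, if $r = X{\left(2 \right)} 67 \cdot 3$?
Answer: $\frac{6251}{9684} \approx 0.6455$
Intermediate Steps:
$X{\left(B \right)} = 4$
$r = 804$ ($r = 4 \cdot 67 \cdot 3 = 4 \cdot 201 = 804$)
$\frac{-35785 + 17032}{r - 29856} = \frac{-35785 + 17032}{804 - 29856} = - \frac{18753}{-29052} = \left(-18753\right) \left(- \frac{1}{29052}\right) = \frac{6251}{9684}$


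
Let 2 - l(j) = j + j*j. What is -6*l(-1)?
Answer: -12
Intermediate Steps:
l(j) = 2 - j - j² (l(j) = 2 - (j + j*j) = 2 - (j + j²) = 2 + (-j - j²) = 2 - j - j²)
-6*l(-1) = -6*(2 - 1*(-1) - 1*(-1)²) = -6*(2 + 1 - 1*1) = -6*(2 + 1 - 1) = -6*2 = -12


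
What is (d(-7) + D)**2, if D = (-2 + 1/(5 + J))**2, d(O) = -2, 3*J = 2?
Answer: 146689/83521 ≈ 1.7563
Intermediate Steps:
J = 2/3 (J = (1/3)*2 = 2/3 ≈ 0.66667)
D = 961/289 (D = (-2 + 1/(5 + 2/3))**2 = (-2 + 1/(17/3))**2 = (-2 + 3/17)**2 = (-31/17)**2 = 961/289 ≈ 3.3253)
(d(-7) + D)**2 = (-2 + 961/289)**2 = (383/289)**2 = 146689/83521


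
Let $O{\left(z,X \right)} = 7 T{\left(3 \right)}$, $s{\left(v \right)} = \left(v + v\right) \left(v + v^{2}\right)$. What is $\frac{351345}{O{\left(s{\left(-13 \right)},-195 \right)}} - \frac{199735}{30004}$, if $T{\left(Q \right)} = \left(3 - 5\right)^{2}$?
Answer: $\frac{658510175}{52507} \approx 12541.0$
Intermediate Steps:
$s{\left(v \right)} = 2 v \left(v + v^{2}\right)$
$T{\left(Q \right)} = 4$ ($T{\left(Q \right)} = \left(-2\right)^{2} = 4$)
$O{\left(z,X \right)} = 28$ ($O{\left(z,X \right)} = 7 \cdot 4 = 28$)
$\frac{351345}{O{\left(s{\left(-13 \right)},-195 \right)}} - \frac{199735}{30004} = \frac{351345}{28} - \frac{199735}{30004} = \frac{658510175}{52507}$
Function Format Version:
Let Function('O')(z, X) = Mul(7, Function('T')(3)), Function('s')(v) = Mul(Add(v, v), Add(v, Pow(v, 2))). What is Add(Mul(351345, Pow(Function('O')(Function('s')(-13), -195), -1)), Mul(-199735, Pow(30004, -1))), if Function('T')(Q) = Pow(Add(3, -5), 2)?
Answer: Rational(658510175, 52507) ≈ 12541.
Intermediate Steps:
Function('s')(v) = Mul(2, v, Add(v, Pow(v, 2))) (Function('s')(v) = Mul(Mul(2, v), Add(v, Pow(v, 2))) = Mul(2, v, Add(v, Pow(v, 2))))
Function('T')(Q) = 4 (Function('T')(Q) = Pow(-2, 2) = 4)
Function('O')(z, X) = 28 (Function('O')(z, X) = Mul(7, 4) = 28)
Add(Mul(351345, Pow(Function('O')(Function('s')(-13), -195), -1)), Mul(-199735, Pow(30004, -1))) = Add(Mul(351345, Pow(28, -1)), Mul(-199735, Pow(30004, -1))) = Add(Mul(351345, Rational(1, 28)), Mul(-199735, Rational(1, 30004))) = Add(Rational(351345, 28), Rational(-199735, 30004)) = Rational(658510175, 52507)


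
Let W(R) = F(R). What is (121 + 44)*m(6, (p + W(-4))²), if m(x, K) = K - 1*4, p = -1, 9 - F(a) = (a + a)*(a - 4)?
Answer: 516780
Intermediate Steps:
F(a) = 9 - 2*a*(-4 + a) (F(a) = 9 - (a + a)*(a - 4) = 9 - 2*a*(-4 + a))
W(R) = 9 - 2*R² + 8*R
m(x, K) = -4 + K (m(x, K) = K - 4 = -4 + K)
(121 + 44)*m(6, (p + W(-4))²) = (121 + 44)*(-4 + (-1 + (9 - 2*(-4)² + 8*(-4)))²) = 165*(-4 + (-1 + (9 - 2*16 - 32))²) = 165*(-4 + (-1 + (9 - 32 - 32))²) = 165*(-4 + (-1 - 55)²) = 165*(-4 + (-56)²) = 165*(-4 + 3136) = 165*3132 = 516780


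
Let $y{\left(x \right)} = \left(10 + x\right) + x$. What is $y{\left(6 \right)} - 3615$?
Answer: $-3593$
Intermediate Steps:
$y{\left(x \right)} = 10 + 2 x$
$y{\left(6 \right)} - 3615 = \left(10 + 2 \cdot 6\right) - 3615 = \left(10 + 12\right) - 3615 = 22 - 3615 = -3593$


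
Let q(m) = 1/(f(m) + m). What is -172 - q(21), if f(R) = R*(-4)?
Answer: -10835/63 ≈ -171.98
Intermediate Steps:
f(R) = -4*R
q(m) = -1/(3*m) (q(m) = 1/(-4*m + m) = 1/(-3*m) = -1/(3*m))
-172 - q(21) = -172 - (-1)/(3*21) = -172 - 1*(-1/63) = -172 + 1/63 = -10835/63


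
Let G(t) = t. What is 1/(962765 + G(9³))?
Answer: 1/963494 ≈ 1.0379e-6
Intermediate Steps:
1/(962765 + G(9³)) = 1/(962765 + 9³) = 1/(962765 + 729) = 1/963494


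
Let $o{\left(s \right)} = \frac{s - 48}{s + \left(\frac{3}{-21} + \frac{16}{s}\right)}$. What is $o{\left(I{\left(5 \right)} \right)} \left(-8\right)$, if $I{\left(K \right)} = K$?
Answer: $\frac{6020}{141} \approx 42.695$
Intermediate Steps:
$o{\left(s \right)} = \frac{-48 + s}{- \frac{1}{7} + s + \frac{16}{s}}$ ($o{\left(s \right)} = \frac{-48 + s}{s + \left(3 \left(- \frac{1}{21}\right) + \frac{16}{s}\right)} = \frac{-48 + s}{s - \left(\frac{1}{7} - \frac{16}{s}\right)} = \frac{-48 + s}{- \frac{1}{7} + s + \frac{16}{s}}$)
$o{\left(I{\left(5 \right)} \right)} \left(-8\right) = 7 \cdot 5 \frac{1}{112 - 5 + 7 \cdot 5^{2}} \left(-48 + 5\right) \left(-8\right) = 7 \cdot 5 \frac{1}{112 - 5 + 7 \cdot 25} \left(-43\right) \left(-8\right) = 7 \cdot 5 \frac{1}{112 - 5 + 175} \left(-43\right) \left(-8\right) = 7 \cdot 5 \cdot \frac{1}{282} \left(-43\right) \left(-8\right) = \left(- \frac{1505}{282}\right) \left(-8\right) = \frac{6020}{141}$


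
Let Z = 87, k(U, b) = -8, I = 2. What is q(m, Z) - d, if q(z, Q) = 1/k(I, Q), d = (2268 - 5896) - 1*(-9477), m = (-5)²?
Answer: -46793/8 ≈ -5849.1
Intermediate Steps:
m = 25
d = 5849 (d = -3628 + 9477 = 5849)
q(z, Q) = -⅛ (q(z, Q) = 1/(-8) = -⅛)
q(m, Z) - d = -⅛ - 1*5849 = -⅛ - 5849 = -46793/8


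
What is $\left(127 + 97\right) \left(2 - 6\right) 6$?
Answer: $-5376$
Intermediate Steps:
$\left(127 + 97\right) \left(2 - 6\right) 6 = 224 \left(\left(-4\right) 6\right) = 224 \left(-24\right) = -5376$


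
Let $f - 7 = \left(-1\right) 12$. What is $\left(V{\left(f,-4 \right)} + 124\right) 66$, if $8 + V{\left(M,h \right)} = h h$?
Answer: $8712$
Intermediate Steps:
$f = -5$ ($f = 7 - 12 = -5$)
$V{\left(M,h \right)} = -8 + h^{2}$ ($V{\left(M,h \right)} = -8 + h h = -8 + h^{2}$)
$\left(V{\left(f,-4 \right)} + 124\right) 66 = \left(\left(-8 + \left(-4\right)^{2}\right) + 124\right) 66 = \left(\left(-8 + 16\right) + 124\right) 66 = \left(8 + 124\right) 66 = 132 \cdot 66 = 8712$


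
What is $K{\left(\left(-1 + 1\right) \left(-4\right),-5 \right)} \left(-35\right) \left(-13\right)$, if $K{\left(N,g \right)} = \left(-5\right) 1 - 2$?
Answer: $-3185$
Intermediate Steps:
$K{\left(N,g \right)} = -7$ ($K{\left(N,g \right)} = -5 - 2 = -7$)
$K{\left(\left(-1 + 1\right) \left(-4\right),-5 \right)} \left(-35\right) \left(-13\right) = \left(-7\right) \left(-35\right) \left(-13\right) = 245 \left(-13\right) = -3185$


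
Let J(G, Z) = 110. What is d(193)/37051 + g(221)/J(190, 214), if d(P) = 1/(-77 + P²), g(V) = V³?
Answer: 7432975269929901/75749287460 ≈ 98126.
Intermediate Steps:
d(193)/37051 + g(221)/J(190, 214) = 1/(-77 + 193²*37051) + 221³/110 = (1/37051)/(-77 + 37249) + 10793861*(1/110) = (1/37051)/37172 + 10793861/110 = (1/37172)*(1/37051) + 10793861/110 = 1/1377259772 + 10793861/110 = 7432975269929901/75749287460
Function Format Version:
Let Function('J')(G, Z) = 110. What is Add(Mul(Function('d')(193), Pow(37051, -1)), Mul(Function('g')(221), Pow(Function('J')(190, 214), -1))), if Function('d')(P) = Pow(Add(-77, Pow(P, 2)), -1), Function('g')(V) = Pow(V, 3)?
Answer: Rational(7432975269929901, 75749287460) ≈ 98126.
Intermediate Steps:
Add(Mul(Function('d')(193), Pow(37051, -1)), Mul(Function('g')(221), Pow(Function('J')(190, 214), -1))) = Add(Mul(Pow(Add(-77, Pow(193, 2)), -1), Pow(37051, -1)), Mul(Pow(221, 3), Pow(110, -1))) = Add(Mul(Pow(Add(-77, 37249), -1), Rational(1, 37051)), Mul(10793861, Rational(1, 110))) = Add(Mul(Pow(37172, -1), Rational(1, 37051)), Rational(10793861, 110)) = Add(Mul(Rational(1, 37172), Rational(1, 37051)), Rational(10793861, 110)) = Add(Rational(1, 1377259772), Rational(10793861, 110)) = Rational(7432975269929901, 75749287460)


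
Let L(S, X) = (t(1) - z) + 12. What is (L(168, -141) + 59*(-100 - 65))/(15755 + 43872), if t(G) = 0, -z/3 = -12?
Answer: -9759/59627 ≈ -0.16367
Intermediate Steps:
z = 36 (z = -3*(-12) = 36)
L(S, X) = -24 (L(S, X) = (0 - 1*36) + 12 = (0 - 36) + 12 = -36 + 12 = -24)
(L(168, -141) + 59*(-100 - 65))/(15755 + 43872) = (-24 + 59*(-100 - 65))/(15755 + 43872) = (-24 + 59*(-165))/59627 = (-24 - 9735)*(1/59627) = -9759*1/59627 = -9759/59627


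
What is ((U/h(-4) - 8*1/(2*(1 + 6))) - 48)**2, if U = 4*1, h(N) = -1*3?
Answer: 1098304/441 ≈ 2490.5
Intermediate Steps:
h(N) = -3
U = 4
((U/h(-4) - 8*1/(2*(1 + 6))) - 48)**2 = ((4/(-3) - 8*1/(2*(1 + 6))) - 48)**2 = ((4*(-1/3) - 8/(2*7)) - 48)**2 = ((-4/3 - 8/14) - 48)**2 = ((-4/3 - 8*1/14) - 48)**2 = ((-4/3 - 4/7) - 48)**2 = (-40/21 - 48)**2 = (-1048/21)**2 = 1098304/441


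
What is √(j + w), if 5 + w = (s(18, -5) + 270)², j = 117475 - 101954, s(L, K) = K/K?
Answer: √88957 ≈ 298.26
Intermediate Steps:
s(L, K) = 1
j = 15521
w = 73436 (w = -5 + (1 + 270)² = -5 + 271² = -5 + 73441 = 73436)
√(j + w) = √(15521 + 73436) = √88957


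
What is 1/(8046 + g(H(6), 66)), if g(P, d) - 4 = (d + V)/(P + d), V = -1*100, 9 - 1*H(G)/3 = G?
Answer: 75/603716 ≈ 0.00012423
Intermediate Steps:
H(G) = 27 - 3*G
V = -100
g(P, d) = 4 + (-100 + d)/(P + d) (g(P, d) = 4 + (d - 100)/(P + d) = 4 + (-100 + d)/(P + d))
1/(8046 + g(H(6), 66)) = 1/(8046 + (-100 + 4*(27 - 3*6) + 5*66)/((27 - 3*6) + 66)) = 1/(8046 + (-100 + 4*(27 - 18) + 330)/((27 - 18) + 66)) = 1/(8046 + (-100 + 4*9 + 330)/(9 + 66)) = 1/(8046 + (-100 + 36 + 330)/75) = 1/(8046 + (1/75)*266) = 1/(8046 + 266/75) = 1/(603716/75) = 75/603716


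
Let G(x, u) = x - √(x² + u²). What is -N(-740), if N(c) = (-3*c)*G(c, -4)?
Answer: 1642800 + 8880*√34226 ≈ 3.2856e+6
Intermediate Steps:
G(x, u) = x - √(u² + x²)
N(c) = -3*c*(c - √(16 + c²)) (N(c) = (-3*c)*(c - √((-4)² + c²)) = (-3*c)*(c - √(16 + c²)) = -3*c*(c - √(16 + c²)))
-N(-740) = -3*(-740)*(√(16 + (-740)²) - 1*(-740)) = -3*(-740)*(√(16 + 547600) + 740) = -3*(-740)*(√547616 + 740) = -3*(-740)*(4*√34226 + 740) = -3*(-740)*(740 + 4*√34226) = -(-1642800 - 8880*√34226) = 1642800 + 8880*√34226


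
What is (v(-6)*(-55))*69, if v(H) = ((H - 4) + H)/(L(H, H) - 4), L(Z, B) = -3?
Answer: -60720/7 ≈ -8674.3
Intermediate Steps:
v(H) = 4/7 - 2*H/7 (v(H) = ((H - 4) + H)/(-3 - 4) = ((-4 + H) + H)/(-7) = (-4 + 2*H)*(-⅐) = 4/7 - 2*H/7)
(v(-6)*(-55))*69 = ((4/7 - 2/7*(-6))*(-55))*69 = ((4/7 + 12/7)*(-55))*69 = ((16/7)*(-55))*69 = -880/7*69 = -60720/7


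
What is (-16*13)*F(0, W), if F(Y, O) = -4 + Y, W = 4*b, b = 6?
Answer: 832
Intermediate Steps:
W = 24 (W = 4*6 = 24)
(-16*13)*F(0, W) = (-16*13)*(-4 + 0) = -208*(-4) = 832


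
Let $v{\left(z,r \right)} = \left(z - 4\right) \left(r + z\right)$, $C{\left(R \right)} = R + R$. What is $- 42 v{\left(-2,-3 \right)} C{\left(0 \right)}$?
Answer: $0$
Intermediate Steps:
$C{\left(R \right)} = 2 R$
$v{\left(z,r \right)} = \left(-4 + z\right) \left(r + z\right)$
$- 42 v{\left(-2,-3 \right)} C{\left(0 \right)} = - 42 \left(\left(-2\right)^{2} - -12 - -8 - -6\right) 2 \cdot 0 = - 42 \left(4 + 12 + 8 + 6\right) 0 = \left(-42\right) 30 \cdot 0 = \left(-1260\right) 0 = 0$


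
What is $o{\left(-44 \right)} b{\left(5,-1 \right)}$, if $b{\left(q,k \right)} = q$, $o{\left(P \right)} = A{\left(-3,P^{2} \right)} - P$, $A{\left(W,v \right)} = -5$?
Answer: $195$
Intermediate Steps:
$o{\left(P \right)} = -5 - P$
$o{\left(-44 \right)} b{\left(5,-1 \right)} = \left(-5 - -44\right) 5 = \left(-5 + 44\right) 5 = 39 \cdot 5 = 195$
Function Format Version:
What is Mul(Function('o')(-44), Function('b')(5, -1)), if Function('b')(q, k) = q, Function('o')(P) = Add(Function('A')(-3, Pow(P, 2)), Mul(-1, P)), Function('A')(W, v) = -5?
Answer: 195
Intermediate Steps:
Function('o')(P) = Add(-5, Mul(-1, P))
Mul(Function('o')(-44), Function('b')(5, -1)) = Mul(Add(-5, Mul(-1, -44)), 5) = Mul(Add(-5, 44), 5) = Mul(39, 5) = 195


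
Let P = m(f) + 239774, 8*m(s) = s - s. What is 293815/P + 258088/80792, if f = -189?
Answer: 10702586699/2421477626 ≈ 4.4199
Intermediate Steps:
m(s) = 0 (m(s) = (s - s)/8 = (⅛)*0 = 0)
P = 239774 (P = 0 + 239774 = 239774)
293815/P + 258088/80792 = 293815/239774 + 258088/80792 = 293815*(1/239774) + 258088*(1/80792) = 293815/239774 + 32261/10099 = 10702586699/2421477626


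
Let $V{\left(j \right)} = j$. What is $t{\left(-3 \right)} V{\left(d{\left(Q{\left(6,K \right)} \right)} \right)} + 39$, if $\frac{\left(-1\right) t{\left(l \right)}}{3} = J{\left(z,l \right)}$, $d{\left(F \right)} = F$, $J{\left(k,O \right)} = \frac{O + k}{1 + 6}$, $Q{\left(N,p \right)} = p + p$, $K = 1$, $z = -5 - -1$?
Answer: $45$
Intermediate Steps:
$z = -4$ ($z = -5 + 1 = -4$)
$Q{\left(N,p \right)} = 2 p$
$J{\left(k,O \right)} = \frac{O}{7} + \frac{k}{7}$ ($J{\left(k,O \right)} = \frac{O + k}{7} = \left(O + k\right) \frac{1}{7} = \frac{O}{7} + \frac{k}{7}$)
$t{\left(l \right)} = \frac{12}{7} - \frac{3 l}{7}$ ($t{\left(l \right)} = - 3 \left(\frac{l}{7} + \frac{1}{7} \left(-4\right)\right) = - 3 \left(\frac{l}{7} - \frac{4}{7}\right) = - 3 \left(- \frac{4}{7} + \frac{l}{7}\right) = \frac{12}{7} - \frac{3 l}{7}$)
$t{\left(-3 \right)} V{\left(d{\left(Q{\left(6,K \right)} \right)} \right)} + 39 = \left(\frac{12}{7} - - \frac{9}{7}\right) 2 \cdot 1 + 39 = \left(\frac{12}{7} + \frac{9}{7}\right) 2 + 39 = 3 \cdot 2 + 39 = 6 + 39 = 45$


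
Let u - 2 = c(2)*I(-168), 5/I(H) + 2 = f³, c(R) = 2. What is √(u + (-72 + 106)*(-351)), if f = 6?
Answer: I*√136608933/107 ≈ 109.23*I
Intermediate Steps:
I(H) = 5/214 (I(H) = 5/(-2 + 6³) = 5/(-2 + 216) = 5/214)
u = 219/107 (u = 2 + 2*(5/214) = 2 + 5/107 = 219/107 ≈ 2.0467)
√(u + (-72 + 106)*(-351)) = √(219/107 + (-72 + 106)*(-351)) = √(219/107 + 34*(-351)) = √(219/107 - 11934) = √(-1276719/107) = I*√136608933/107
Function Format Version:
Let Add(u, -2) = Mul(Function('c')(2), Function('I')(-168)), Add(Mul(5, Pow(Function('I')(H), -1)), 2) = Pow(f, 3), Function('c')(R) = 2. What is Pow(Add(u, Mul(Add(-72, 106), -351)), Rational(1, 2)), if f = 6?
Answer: Mul(Rational(1, 107), I, Pow(136608933, Rational(1, 2))) ≈ Mul(109.23, I)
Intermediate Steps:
Function('I')(H) = Rational(5, 214) (Function('I')(H) = Mul(5, Pow(Add(-2, Pow(6, 3)), -1)) = Mul(5, Pow(Add(-2, 216), -1)) = Mul(5, Pow(214, -1)) = Mul(5, Rational(1, 214)) = Rational(5, 214))
u = Rational(219, 107) (u = Add(2, Mul(2, Rational(5, 214))) = Add(2, Rational(5, 107)) = Rational(219, 107) ≈ 2.0467)
Pow(Add(u, Mul(Add(-72, 106), -351)), Rational(1, 2)) = Pow(Add(Rational(219, 107), Mul(Add(-72, 106), -351)), Rational(1, 2)) = Pow(Add(Rational(219, 107), Mul(34, -351)), Rational(1, 2)) = Pow(Add(Rational(219, 107), -11934), Rational(1, 2)) = Pow(Rational(-1276719, 107), Rational(1, 2)) = Mul(Rational(1, 107), I, Pow(136608933, Rational(1, 2)))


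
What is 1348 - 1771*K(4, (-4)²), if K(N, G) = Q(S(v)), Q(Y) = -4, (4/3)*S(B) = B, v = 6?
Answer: 8432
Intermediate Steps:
S(B) = 3*B/4
K(N, G) = -4
1348 - 1771*K(4, (-4)²) = 1348 - 1771*(-4) = 1348 - 1*(-7084) = 1348 + 7084 = 8432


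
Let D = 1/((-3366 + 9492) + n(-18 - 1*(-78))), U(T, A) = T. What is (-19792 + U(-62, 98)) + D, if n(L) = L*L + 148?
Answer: -196038395/9874 ≈ -19854.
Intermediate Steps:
n(L) = 148 + L**2 (n(L) = L**2 + 148 = 148 + L**2)
D = 1/9874 (D = 1/((-3366 + 9492) + (148 + (-18 - 1*(-78))**2)) = 1/(6126 + (148 + (-18 + 78)**2)) = 1/(6126 + (148 + 60**2)) = 1/(6126 + (148 + 3600)) = 1/(6126 + 3748) = 1/9874 ≈ 0.00010128)
(-19792 + U(-62, 98)) + D = (-19792 - 62) + 1/9874 = -19854 + 1/9874 = -196038395/9874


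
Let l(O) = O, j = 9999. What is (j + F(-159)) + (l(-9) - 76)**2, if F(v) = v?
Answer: 17065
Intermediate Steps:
(j + F(-159)) + (l(-9) - 76)**2 = (9999 - 159) + (-9 - 76)**2 = 9840 + (-85)**2 = 9840 + 7225 = 17065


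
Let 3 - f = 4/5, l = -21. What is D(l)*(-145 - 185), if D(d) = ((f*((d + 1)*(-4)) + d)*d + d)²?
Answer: -3541618080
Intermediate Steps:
f = 11/5 (f = 3 - 4/5 = 3 - 1*⅘ = 3 - ⅘ = 11/5 ≈ 2.2000)
D(d) = (d + d*(-44/5 - 39*d/5))² (D(d) = ((11*((d + 1)*(-4))/5 + d)*d + d)² = ((11*((1 + d)*(-4))/5 + d)*d + d)² = ((11*(-4 - 4*d)/5 + d)*d + d)² = (((-44/5 - 44*d/5) + d)*d + d)² = ((-44/5 - 39*d/5)*d + d)² = (d*(-44/5 - 39*d/5) + d)² = (d + d*(-44/5 - 39*d/5))²)
D(l)*(-145 - 185) = ((1521/25)*(-21)²*(1 - 21)²)*(-145 - 185) = ((1521/25)*441*(-20)²)*(-330) = ((1521/25)*441*400)*(-330) = 10732176*(-330) = -3541618080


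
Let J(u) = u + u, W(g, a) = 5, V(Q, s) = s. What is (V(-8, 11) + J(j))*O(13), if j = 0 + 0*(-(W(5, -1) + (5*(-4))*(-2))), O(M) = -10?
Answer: -110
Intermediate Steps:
j = 0 (j = 0 + 0*(-(5 + (5*(-4))*(-2))) = 0 + 0*(-(5 - 20*(-2))) = 0 + 0*(-(5 + 40)) = 0 + 0*(-1*45) = 0 + 0*(-45) = 0 + 0 = 0)
J(u) = 2*u
(V(-8, 11) + J(j))*O(13) = (11 + 2*0)*(-10) = (11 + 0)*(-10) = 11*(-10) = -110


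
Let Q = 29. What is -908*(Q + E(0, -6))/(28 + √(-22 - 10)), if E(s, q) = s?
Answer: -46081/51 + 6583*I*√2/51 ≈ -903.55 + 182.54*I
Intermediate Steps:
-908*(Q + E(0, -6))/(28 + √(-22 - 10)) = -908*(29 + 0)/(28 + √(-22 - 10)) = -26332/(28 + √(-32)) = -26332/(28 + 4*I*√2)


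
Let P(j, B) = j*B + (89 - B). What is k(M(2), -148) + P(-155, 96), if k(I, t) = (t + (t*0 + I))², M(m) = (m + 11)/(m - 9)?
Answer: 370938/49 ≈ 7570.2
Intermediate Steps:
M(m) = (11 + m)/(-9 + m)
P(j, B) = 89 - B + B*j (P(j, B) = B*j + (89 - B) = 89 - B + B*j)
k(I, t) = (I + t)² (k(I, t) = (t + (0 + I))² = (t + I)² = (I + t)²)
k(M(2), -148) + P(-155, 96) = ((11 + 2)/(-9 + 2) - 148)² + (89 - 1*96 + 96*(-155)) = (13/(-7) - 148)² + (89 - 96 - 14880) = (-⅐*13 - 148)² - 14887 = (-13/7 - 148)² - 14887 = (-1049/7)² - 14887 = 1100401/49 - 14887 = 370938/49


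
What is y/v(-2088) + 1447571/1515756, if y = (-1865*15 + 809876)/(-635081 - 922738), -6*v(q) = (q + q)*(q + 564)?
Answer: 199328797251571421/208717686872928288 ≈ 0.95502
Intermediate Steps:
v(q) = -q*(564 + q)/3 (v(q) = -(q + q)*(q + 564)/6 = -2*q*(564 + q)/6 = -q*(564 + q)/3)
y = -781901/1557819 (y = (-27975 + 809876)/(-1557819) = 781901*(-1/1557819) = -781901/1557819 ≈ -0.50192)
y/v(-2088) + 1447571/1515756 = -781901*1/(696*(564 - 2088))/1557819 + 1447571/1515756 = -781901/(1557819*((-⅓*(-2088)*(-1524)))) + 1447571*(1/1515756) = -781901/1557819/(-1060704) + 1447571/1515756 = -781901/1557819*(-1/1060704) + 1447571/1515756 = 781901/1652384844576 + 1447571/1515756 = 199328797251571421/208717686872928288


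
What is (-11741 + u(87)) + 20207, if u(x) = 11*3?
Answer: 8499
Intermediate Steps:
u(x) = 33
(-11741 + u(87)) + 20207 = (-11741 + 33) + 20207 = -11708 + 20207 = 8499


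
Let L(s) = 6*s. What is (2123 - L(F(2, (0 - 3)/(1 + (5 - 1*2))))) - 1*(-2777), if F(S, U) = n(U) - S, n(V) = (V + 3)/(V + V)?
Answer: 4921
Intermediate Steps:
n(V) = (3 + V)/(2*V) (n(V) = (3 + V)/((2*V)) = (3 + V)*(1/(2*V)) = (3 + V)/(2*V))
F(S, U) = -S + (3 + U)/(2*U) (F(S, U) = (3 + U)/(2*U) - S = -S + (3 + U)/(2*U))
(2123 - L(F(2, (0 - 3)/(1 + (5 - 1*2))))) - 1*(-2777) = (2123 - 6*(½ - 1*2 + 3/(2*(((0 - 3)/(1 + (5 - 1*2))))))) - 1*(-2777) = (2123 - 6*(½ - 2 + 3/(2*((-3/(1 + (5 - 2))))))) + 2777 = (2123 - 6*(½ - 2 + 3/(2*((-3/(1 + 3)))))) + 2777 = (2123 - 6*(½ - 2 + 3/(2*((-3/4))))) + 2777 = (2123 - 6*(½ - 2 + 3/(2*((-3*¼))))) + 2777 = (2123 - 6*(½ - 2 + 3/(2*(-¾)))) + 2777 = (2123 - 6*(½ - 2 + (3/2)*(-4/3))) + 2777 = (2123 - 6*(½ - 2 - 2)) + 2777 = (2123 - 6*(-7)/2) + 2777 = (2123 - 1*(-21)) + 2777 = (2123 + 21) + 2777 = 2144 + 2777 = 4921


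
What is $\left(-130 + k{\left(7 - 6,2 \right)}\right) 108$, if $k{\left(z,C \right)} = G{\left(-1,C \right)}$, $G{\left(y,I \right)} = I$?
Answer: $-13824$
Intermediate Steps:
$k{\left(z,C \right)} = C$
$\left(-130 + k{\left(7 - 6,2 \right)}\right) 108 = \left(-130 + 2\right) 108 = \left(-128\right) 108 = -13824$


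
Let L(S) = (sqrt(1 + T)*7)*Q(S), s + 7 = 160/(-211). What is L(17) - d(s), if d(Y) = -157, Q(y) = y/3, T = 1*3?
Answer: 709/3 ≈ 236.33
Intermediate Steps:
s = -1637/211 (s = -7 + 160/(-211) = -7 + 160*(-1/211) = -7 - 160/211 = -1637/211 ≈ -7.7583)
T = 3
Q(y) = y/3 (Q(y) = y*(1/3) = y/3)
L(S) = 14*S/3 (L(S) = (sqrt(1 + 3)*7)*(S/3) = (sqrt(4)*7)*(S/3) = (2*7)*(S/3) = 14*(S/3) = 14*S/3)
L(17) - d(s) = (14/3)*17 - 1*(-157) = 238/3 + 157 = 709/3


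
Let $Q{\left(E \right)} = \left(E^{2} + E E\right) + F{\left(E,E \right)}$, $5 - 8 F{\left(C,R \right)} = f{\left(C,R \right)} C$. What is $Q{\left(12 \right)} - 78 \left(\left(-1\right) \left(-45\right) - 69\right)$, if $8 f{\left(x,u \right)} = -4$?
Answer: $\frac{17291}{8} \approx 2161.4$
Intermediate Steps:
$f{\left(x,u \right)} = - \frac{1}{2}$ ($f{\left(x,u \right)} = \frac{1}{8} \left(-4\right) = - \frac{1}{2}$)
$F{\left(C,R \right)} = \frac{5}{8} + \frac{C}{16}$ ($F{\left(C,R \right)} = \frac{5}{8} - \frac{\left(- \frac{1}{2}\right) C}{8} = \frac{5}{8} + \frac{C}{16}$)
$Q{\left(E \right)} = \frac{5}{8} + 2 E^{2} + \frac{E}{16}$ ($Q{\left(E \right)} = \left(E^{2} + E E\right) + \left(\frac{5}{8} + \frac{E}{16}\right) = \left(E^{2} + E^{2}\right) + \left(\frac{5}{8} + \frac{E}{16}\right) = 2 E^{2} + \left(\frac{5}{8} + \frac{E}{16}\right) = \frac{5}{8} + 2 E^{2} + \frac{E}{16}$)
$Q{\left(12 \right)} - 78 \left(\left(-1\right) \left(-45\right) - 69\right) = \left(\frac{5}{8} + 2 \cdot 12^{2} + \frac{1}{16} \cdot 12\right) - 78 \left(\left(-1\right) \left(-45\right) - 69\right) = \left(\frac{5}{8} + 2 \cdot 144 + \frac{3}{4}\right) - 78 \left(45 - 69\right) = \left(\frac{5}{8} + 288 + \frac{3}{4}\right) - -1872 = \frac{2315}{8} + 1872 = \frac{17291}{8}$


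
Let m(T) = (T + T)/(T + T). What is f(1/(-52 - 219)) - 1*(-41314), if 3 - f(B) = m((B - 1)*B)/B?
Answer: 41588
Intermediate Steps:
m(T) = 1 (m(T) = (2*T)/((2*T)) = (2*T)*(1/(2*T)) = 1)
f(B) = 3 - 1/B
f(1/(-52 - 219)) - 1*(-41314) = (3 - 1/(1/(-52 - 219))) - 1*(-41314) = (3 - 1/(1/(-271))) + 41314 = (3 - 1/(-1/271)) + 41314 = (3 - 1*(-271)) + 41314 = (3 + 271) + 41314 = 274 + 41314 = 41588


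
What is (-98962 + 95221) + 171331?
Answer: 167590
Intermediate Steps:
(-98962 + 95221) + 171331 = -3741 + 171331 = 167590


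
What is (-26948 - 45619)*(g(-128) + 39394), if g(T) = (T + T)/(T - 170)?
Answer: -425956243878/149 ≈ -2.8588e+9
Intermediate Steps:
g(T) = 2*T/(-170 + T) (g(T) = (2*T)/(-170 + T) = 2*T/(-170 + T))
(-26948 - 45619)*(g(-128) + 39394) = (-26948 - 45619)*(2*(-128)/(-170 - 128) + 39394) = -72567*(2*(-128)/(-298) + 39394) = -72567*(2*(-128)*(-1/298) + 39394) = -72567*(128/149 + 39394) = -72567*5869834/149 = -425956243878/149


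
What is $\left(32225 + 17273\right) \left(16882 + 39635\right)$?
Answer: $2797478466$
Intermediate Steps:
$\left(32225 + 17273\right) \left(16882 + 39635\right) = 49498 \cdot 56517 = 2797478466$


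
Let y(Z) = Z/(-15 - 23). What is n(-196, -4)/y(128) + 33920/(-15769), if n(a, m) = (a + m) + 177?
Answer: 4720173/1009216 ≈ 4.6771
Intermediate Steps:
n(a, m) = 177 + a + m
y(Z) = -Z/38 (y(Z) = Z/(-38) = -Z/38)
n(-196, -4)/y(128) + 33920/(-15769) = (177 - 196 - 4)/((-1/38*128)) + 33920/(-15769) = -23/(-64/19) + 33920*(-1/15769) = -23*(-19/64) - 33920/15769 = 437/64 - 33920/15769 = 4720173/1009216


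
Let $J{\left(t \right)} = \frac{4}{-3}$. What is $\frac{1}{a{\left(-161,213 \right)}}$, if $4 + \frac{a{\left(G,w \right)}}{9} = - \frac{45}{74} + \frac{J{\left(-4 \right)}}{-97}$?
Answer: $- \frac{7178}{296805} \approx -0.024184$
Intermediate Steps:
$J{\left(t \right)} = - \frac{4}{3}$ ($J{\left(t \right)} = 4 \left(- \frac{1}{3}\right) = - \frac{4}{3}$)
$a{\left(G,w \right)} = - \frac{296805}{7178}$ ($a{\left(G,w \right)} = -36 + 9 \left(- \frac{45}{74} - \frac{4}{3 \left(-97\right)}\right) = -36 + 9 \left(\left(-45\right) \frac{1}{74} - - \frac{4}{291}\right) = -36 + 9 \left(- \frac{45}{74} + \frac{4}{291}\right) = -36 + 9 \left(- \frac{12799}{21534}\right) = -36 - \frac{38397}{7178} = - \frac{296805}{7178}$)
$\frac{1}{a{\left(-161,213 \right)}} = \frac{1}{- \frac{296805}{7178}} = - \frac{7178}{296805}$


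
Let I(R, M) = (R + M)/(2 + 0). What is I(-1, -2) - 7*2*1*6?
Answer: -171/2 ≈ -85.500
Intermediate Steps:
I(R, M) = M/2 + R/2 (I(R, M) = (M + R)/2 = (M + R)*(½) = M/2 + R/2)
I(-1, -2) - 7*2*1*6 = ((½)*(-2) + (½)*(-1)) - 7*2*1*6 = (-1 - ½) - 14*6 = -3/2 - 7*12 = -3/2 - 84 = -171/2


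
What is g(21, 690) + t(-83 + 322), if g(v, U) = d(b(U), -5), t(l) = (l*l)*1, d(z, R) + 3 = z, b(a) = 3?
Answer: 57121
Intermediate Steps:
d(z, R) = -3 + z
t(l) = l**2 (t(l) = l**2*1 = l**2)
g(v, U) = 0 (g(v, U) = -3 + 3 = 0)
g(21, 690) + t(-83 + 322) = 0 + (-83 + 322)**2 = 0 + 239**2 = 0 + 57121 = 57121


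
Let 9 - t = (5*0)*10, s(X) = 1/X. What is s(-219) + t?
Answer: 1970/219 ≈ 8.9954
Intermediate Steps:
t = 9 (t = 9 - 5*0*10 = 9 - 0*10 = 9 - 1*0 = 9 + 0 = 9)
s(-219) + t = 1/(-219) + 9 = -1/219 + 9 = 1970/219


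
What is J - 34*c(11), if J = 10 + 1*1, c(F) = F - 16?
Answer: 181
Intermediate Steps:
c(F) = -16 + F
J = 11 (J = 10 + 1 = 11)
J - 34*c(11) = 11 - 34*(-16 + 11) = 11 - 34*(-5) = 11 + 170 = 181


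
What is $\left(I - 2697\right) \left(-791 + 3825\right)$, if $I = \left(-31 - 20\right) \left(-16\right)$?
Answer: $-5706954$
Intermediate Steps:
$I = 816$ ($I = \left(-51\right) \left(-16\right) = 816$)
$\left(I - 2697\right) \left(-791 + 3825\right) = \left(816 - 2697\right) \left(-791 + 3825\right) = \left(816 - 2697\right) 3034 = \left(-1881\right) 3034 = -5706954$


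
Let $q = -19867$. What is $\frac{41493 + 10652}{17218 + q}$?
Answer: $- \frac{52145}{2649} \approx -19.685$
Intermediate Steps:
$\frac{41493 + 10652}{17218 + q} = \frac{41493 + 10652}{17218 - 19867} = \frac{52145}{-2649} = 52145 \left(- \frac{1}{2649}\right) = - \frac{52145}{2649}$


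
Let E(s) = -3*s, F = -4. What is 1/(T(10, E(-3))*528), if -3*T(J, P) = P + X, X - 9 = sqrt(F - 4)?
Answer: I/(352*(sqrt(2) - 9*I)) ≈ -0.00030805 + 4.8405e-5*I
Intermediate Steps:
X = 9 + 2*I*sqrt(2) (X = 9 + sqrt(-4 - 4) = 9 + sqrt(-8) = 9 + 2*I*sqrt(2) ≈ 9.0 + 2.8284*I)
T(J, P) = -3 - P/3 - 2*I*sqrt(2)/3 (T(J, P) = -(P + (9 + 2*I*sqrt(2)))/3 = -(9 + P + 2*I*sqrt(2))/3 = -3 - P/3 - 2*I*sqrt(2)/3)
1/(T(10, E(-3))*528) = 1/((-3 - (-1)*(-3) - 2*I*sqrt(2)/3)*528) = 1/((-3 - 1/3*9 - 2*I*sqrt(2)/3)*528) = 1/((-3 - 3 - 2*I*sqrt(2)/3)*528) = 1/((-6 - 2*I*sqrt(2)/3)*528) = 1/(-3168 - 352*I*sqrt(2))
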